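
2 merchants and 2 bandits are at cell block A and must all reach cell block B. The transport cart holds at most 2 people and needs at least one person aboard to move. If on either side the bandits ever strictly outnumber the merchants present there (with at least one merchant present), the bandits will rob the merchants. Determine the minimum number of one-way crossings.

Counting alone: each trip to cell block B takes at most 2 across and each return brings at least 1 back, so after t trips out (and t−1 returns) at most 2t − (t−1) of the 4 are across; that first reaches 4 at t = 3, so at least 5 crossings are needed.
The plan below uses exactly 5 crossings, so it is optimal:
1. 2 bandits → cell block B.  (cell block A: 2M 0B; cell block B: 0M 2B)
2. 1 bandit ← cell block A.  (cell block A: 2M 1B; cell block B: 0M 1B)
3. 2 merchants → cell block B.  (cell block A: 0M 1B; cell block B: 2M 1B)
4. 1 bandit ← cell block A.  (cell block A: 0M 2B; cell block B: 2M 0B)
5. 2 bandits → cell block B.  (cell block A: 0M 0B; cell block B: 2M 2B)

5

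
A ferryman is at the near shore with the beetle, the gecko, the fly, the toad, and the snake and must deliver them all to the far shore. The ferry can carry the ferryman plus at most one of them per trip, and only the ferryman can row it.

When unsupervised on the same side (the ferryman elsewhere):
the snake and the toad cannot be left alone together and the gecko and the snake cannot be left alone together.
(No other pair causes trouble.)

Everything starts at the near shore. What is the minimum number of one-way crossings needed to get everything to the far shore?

Counting alone: the ferryman can take at most 1 across per trip to the far shore, so moving all 5 needs at least 5 loaded trips out, with a return between consecutive ones — at least 9 crossings.
The safety rule pushes this higher. Following every safe sequence of crossings, the most of the 5 that can be at the far shore as the ferry arrives there on crossing 9 is 4 — never all 5.
So no plan with fewer than 11 crossings exists, and this one achieves 11:
1. Ferryman goes to the far shore with the snake.  [the near shore: the beetle, the fly, the gecko, the toad | the far shore: the snake]
2. Ferryman goes back to the near shore alone.  [the near shore: the beetle, the fly, the gecko, the toad | the far shore: the snake]
3. Ferryman goes to the far shore with the beetle.  [the near shore: the fly, the gecko, the toad | the far shore: the beetle, the snake]
4. Ferryman goes back to the near shore alone.  [the near shore: the fly, the gecko, the toad | the far shore: the beetle, the snake]
5. Ferryman goes to the far shore with the gecko.  [the near shore: the fly, the toad | the far shore: the beetle, the gecko, the snake]
6. Ferryman goes back to the near shore with the snake.  [the near shore: the fly, the snake, the toad | the far shore: the beetle, the gecko]
7. Ferryman goes to the far shore with the toad.  [the near shore: the fly, the snake | the far shore: the beetle, the gecko, the toad]
8. Ferryman goes back to the near shore alone.  [the near shore: the fly, the snake | the far shore: the beetle, the gecko, the toad]
9. Ferryman goes to the far shore with the fly.  [the near shore: the snake | the far shore: the beetle, the fly, the gecko, the toad]
10. Ferryman goes back to the near shore alone.  [the near shore: the snake | the far shore: the beetle, the fly, the gecko, the toad]
11. Ferryman goes to the far shore with the snake.  [the near shore: — | the far shore: the beetle, the fly, the gecko, the snake, the toad]

11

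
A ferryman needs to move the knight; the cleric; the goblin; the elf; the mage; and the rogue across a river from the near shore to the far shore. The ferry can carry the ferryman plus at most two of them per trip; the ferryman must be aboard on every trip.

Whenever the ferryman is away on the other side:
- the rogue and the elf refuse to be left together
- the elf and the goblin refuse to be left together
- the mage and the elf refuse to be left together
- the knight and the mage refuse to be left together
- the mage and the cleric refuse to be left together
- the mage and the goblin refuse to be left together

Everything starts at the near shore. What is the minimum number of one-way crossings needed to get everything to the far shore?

9

Counting alone: the ferryman can take at most 2 across per trip to the far shore, so moving all 6 needs at least 3 loaded trips out, with a return between consecutive ones — at least 5 crossings.
The safety rule pushes this higher. Following every safe sequence of crossings, the most of the 6 that can be at the far shore as the ferry arrives there on crossings 5, 7 is 4, 5 respectively — never all 6.
So no plan with fewer than 9 crossings exists, and this one achieves 9:
1. Ferryman goes to the far shore with the elf and the mage.
2. Ferryman goes back to the near shore with the elf.
3. Ferryman goes to the far shore with the elf and the knight.
4. Ferryman goes back to the near shore with the mage.
5. Ferryman goes to the far shore with the cleric and the goblin.
6. Ferryman goes back to the near shore with the goblin.
7. Ferryman goes to the far shore with the goblin and the rogue.
8. Ferryman goes back to the near shore with the elf.
9. Ferryman goes to the far shore with the elf and the mage.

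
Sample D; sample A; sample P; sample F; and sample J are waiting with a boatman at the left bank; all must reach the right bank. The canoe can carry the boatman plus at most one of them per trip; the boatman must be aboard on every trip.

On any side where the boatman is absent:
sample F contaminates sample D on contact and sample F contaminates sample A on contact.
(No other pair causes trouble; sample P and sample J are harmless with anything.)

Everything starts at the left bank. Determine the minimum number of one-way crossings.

Counting alone: the boatman can take at most 1 across per trip to the right bank, so moving all 5 needs at least 5 loaded trips out, with a return between consecutive ones — at least 9 crossings.
The safety rule pushes this higher. Following every safe sequence of crossings, the most of the 5 that can be at the right bank as the canoe arrives there on crossing 9 is 4 — never all 5.
So no plan with fewer than 11 crossings exists, and this one achieves 11:
1. Boatman goes to the right bank with sample F.  [the left bank: sample A, sample D, sample J, sample P | the right bank: sample F]
2. Boatman goes back to the left bank alone.  [the left bank: sample A, sample D, sample J, sample P | the right bank: sample F]
3. Boatman goes to the right bank with sample D.  [the left bank: sample A, sample J, sample P | the right bank: sample D, sample F]
4. Boatman goes back to the left bank with sample F.  [the left bank: sample A, sample F, sample J, sample P | the right bank: sample D]
5. Boatman goes to the right bank with sample A.  [the left bank: sample F, sample J, sample P | the right bank: sample A, sample D]
6. Boatman goes back to the left bank alone.  [the left bank: sample F, sample J, sample P | the right bank: sample A, sample D]
7. Boatman goes to the right bank with sample P.  [the left bank: sample F, sample J | the right bank: sample A, sample D, sample P]
8. Boatman goes back to the left bank alone.  [the left bank: sample F, sample J | the right bank: sample A, sample D, sample P]
9. Boatman goes to the right bank with sample J.  [the left bank: sample F | the right bank: sample A, sample D, sample J, sample P]
10. Boatman goes back to the left bank alone.  [the left bank: sample F | the right bank: sample A, sample D, sample J, sample P]
11. Boatman goes to the right bank with sample F.  [the left bank: — | the right bank: sample A, sample D, sample F, sample J, sample P]

11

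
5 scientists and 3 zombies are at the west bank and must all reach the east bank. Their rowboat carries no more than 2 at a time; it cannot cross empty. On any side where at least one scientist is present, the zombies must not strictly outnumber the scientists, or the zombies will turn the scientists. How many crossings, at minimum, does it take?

13

Counting alone: each trip to the east bank takes at most 2 across and each return brings at least 1 back, so after t trips out (and t−1 returns) at most 2t − (t−1) of the 8 are across; that first reaches 8 at t = 7, so at least 13 crossings are needed.
The plan below uses exactly 13 crossings, so it is optimal:
1. 2 zombies → the east bank.  (the west bank: 5S 1Z; the east bank: 0S 2Z)
2. 1 zombie ← the west bank.  (the west bank: 5S 2Z; the east bank: 0S 1Z)
3. 2 zombies → the east bank.  (the west bank: 5S 0Z; the east bank: 0S 3Z)
4. 1 zombie ← the west bank.  (the west bank: 5S 1Z; the east bank: 0S 2Z)
5. 2 scientists → the east bank.  (the west bank: 3S 1Z; the east bank: 2S 2Z)
6. 1 zombie ← the west bank.  (the west bank: 3S 2Z; the east bank: 2S 1Z)
7. 1 scientist and 1 zombie → the east bank.  (the west bank: 2S 1Z; the east bank: 3S 2Z)
8. 1 zombie ← the west bank.  (the west bank: 2S 2Z; the east bank: 3S 1Z)
9. 2 zombies → the east bank.  (the west bank: 2S 0Z; the east bank: 3S 3Z)
10. 1 zombie ← the west bank.  (the west bank: 2S 1Z; the east bank: 3S 2Z)
11. 1 scientist and 1 zombie → the east bank.  (the west bank: 1S 0Z; the east bank: 4S 3Z)
12. 1 zombie ← the west bank.  (the west bank: 1S 1Z; the east bank: 4S 2Z)
13. 1 scientist and 1 zombie → the east bank.  (the west bank: 0S 0Z; the east bank: 5S 3Z)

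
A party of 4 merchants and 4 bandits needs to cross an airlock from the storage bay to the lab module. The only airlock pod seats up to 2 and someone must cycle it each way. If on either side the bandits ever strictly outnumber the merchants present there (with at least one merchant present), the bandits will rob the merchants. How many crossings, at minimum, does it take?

impossible

Following every safe sequence of crossings from the start, the most of the 8 that can be at the lab module as the airlock pod arrives there on crossings 1, 3, 5 is 2, 3, 4 respectively; the best ever achieved is 4 of 8.
From crossing 7 on, no configuration arises that was not already reachable earlier: only 11 distinct safe configurations (who is on which side, and where the airlock pod is) can ever be reached, none of them has everyone across, and every continuation just revisits them. They are: 0 merchants + 0 bandits across (airlock pod back at the start); 0 merchants + 1 bandit across (airlock pod there); 0 merchants + 1 bandit across (airlock pod back at the start); 0 merchants + 2 bandits across (airlock pod there); 0 merchants + 2 bandits across (airlock pod back at the start); 0 merchants + 3 bandits across (airlock pod there); 0 merchants + 3 bandits across (airlock pod back at the start); 0 merchants + 4 bandits across (airlock pod there); 1 merchant + 1 bandit across (airlock pod there); 1 merchant + 1 bandit across (airlock pod back at the start); 2 merchants + 2 bandits across (airlock pod there). So no valid plan exists.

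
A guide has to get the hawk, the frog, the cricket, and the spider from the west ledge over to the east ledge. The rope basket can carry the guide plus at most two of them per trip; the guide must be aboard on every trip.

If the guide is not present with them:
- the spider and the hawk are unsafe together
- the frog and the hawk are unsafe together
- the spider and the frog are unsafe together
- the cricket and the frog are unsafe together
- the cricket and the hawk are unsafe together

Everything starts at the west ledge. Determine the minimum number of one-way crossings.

5

Counting alone: the guide can take at most 2 across per trip to the east ledge, so moving all 4 needs at least 2 loaded trips out, with a return between consecutive ones — at least 3 crossings.
The safety rule pushes this higher. Following every safe sequence of crossings, the most of the 4 that can be at the east ledge as the rope basket arrives there on crossing 3 is 3 — never all 4.
So no plan with fewer than 5 crossings exists, and this one achieves 5:
1. Guide goes to the east ledge with the frog and the hawk.  [the west ledge: the cricket, the spider | the east ledge: the frog, the hawk]
2. Guide goes back to the west ledge with the hawk.  [the west ledge: the cricket, the hawk, the spider | the east ledge: the frog]
3. Guide goes to the east ledge with the cricket and the spider.  [the west ledge: the hawk | the east ledge: the cricket, the frog, the spider]
4. Guide goes back to the west ledge with the frog.  [the west ledge: the frog, the hawk | the east ledge: the cricket, the spider]
5. Guide goes to the east ledge with the frog and the hawk.  [the west ledge: — | the east ledge: the cricket, the frog, the hawk, the spider]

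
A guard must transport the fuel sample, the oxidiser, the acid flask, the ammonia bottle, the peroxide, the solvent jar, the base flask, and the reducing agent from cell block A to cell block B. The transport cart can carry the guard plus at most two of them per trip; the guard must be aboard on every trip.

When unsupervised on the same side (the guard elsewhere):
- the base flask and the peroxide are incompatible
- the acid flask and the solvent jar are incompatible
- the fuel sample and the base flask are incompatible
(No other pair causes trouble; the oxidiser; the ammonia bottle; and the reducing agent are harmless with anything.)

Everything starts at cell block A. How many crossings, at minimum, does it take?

Counting alone: the guard can take at most 2 across per trip to cell block B, so moving all 8 needs at least 4 loaded trips out, with a return between consecutive ones — at least 7 crossings.
The safety rule pushes this higher. Following every safe sequence of crossings, the most of the 8 that can be at cell block B as the transport cart arrives there on crossing 7 is 7 — never all 8.
So no plan with fewer than 9 crossings exists, and this one achieves 9:
1. Guard goes to cell block B with the acid flask and the base flask.  [cell block A: the ammonia bottle, the fuel sample, the oxidiser, the peroxide, the reducing agent, the solvent jar | cell block B: the acid flask, the base flask]
2. Guard goes back to cell block A alone.  [cell block A: the ammonia bottle, the fuel sample, the oxidiser, the peroxide, the reducing agent, the solvent jar | cell block B: the acid flask, the base flask]
3. Guard goes to cell block B with the fuel sample.  [cell block A: the ammonia bottle, the oxidiser, the peroxide, the reducing agent, the solvent jar | cell block B: the acid flask, the base flask, the fuel sample]
4. Guard goes back to cell block A with the base flask.  [cell block A: the ammonia bottle, the base flask, the oxidiser, the peroxide, the reducing agent, the solvent jar | cell block B: the acid flask, the fuel sample]
5. Guard goes to cell block B with the oxidiser and the peroxide.  [cell block A: the ammonia bottle, the base flask, the reducing agent, the solvent jar | cell block B: the acid flask, the fuel sample, the oxidiser, the peroxide]
6. Guard goes back to cell block A alone.  [cell block A: the ammonia bottle, the base flask, the reducing agent, the solvent jar | cell block B: the acid flask, the fuel sample, the oxidiser, the peroxide]
7. Guard goes to cell block B with the ammonia bottle and the reducing agent.  [cell block A: the base flask, the solvent jar | cell block B: the acid flask, the ammonia bottle, the fuel sample, the oxidiser, the peroxide, the reducing agent]
8. Guard goes back to cell block A alone.  [cell block A: the base flask, the solvent jar | cell block B: the acid flask, the ammonia bottle, the fuel sample, the oxidiser, the peroxide, the reducing agent]
9. Guard goes to cell block B with the base flask and the solvent jar.  [cell block A: — | cell block B: the acid flask, the ammonia bottle, the base flask, the fuel sample, the oxidiser, the peroxide, the reducing agent, the solvent jar]

9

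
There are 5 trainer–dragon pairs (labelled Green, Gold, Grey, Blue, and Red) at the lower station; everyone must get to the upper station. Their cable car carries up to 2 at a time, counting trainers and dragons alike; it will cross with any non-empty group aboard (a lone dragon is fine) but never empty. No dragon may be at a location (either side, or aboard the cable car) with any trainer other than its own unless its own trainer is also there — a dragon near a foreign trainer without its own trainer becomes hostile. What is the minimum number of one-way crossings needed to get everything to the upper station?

Following every safe sequence of crossings from the start, the most of the 10 that can be at the upper station as the cable car arrives there on crossings 1, 3, 5, 7 is 2, 3, 4, 5 respectively; the best ever achieved is 5 of 10.
From crossing 9 on, no configuration arises that was not already reachable earlier: only 82 distinct safe configurations (who is on which side, and where the cable car is) can ever be reached, none of them has everyone across, and every continuation just revisits them. So no valid plan exists.

impossible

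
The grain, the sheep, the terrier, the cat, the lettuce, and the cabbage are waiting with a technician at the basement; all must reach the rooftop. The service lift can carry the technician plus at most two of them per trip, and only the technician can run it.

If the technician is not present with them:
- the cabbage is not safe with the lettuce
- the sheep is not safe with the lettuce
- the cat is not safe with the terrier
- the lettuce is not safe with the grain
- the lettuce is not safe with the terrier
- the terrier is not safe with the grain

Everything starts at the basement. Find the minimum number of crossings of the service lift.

9

Counting alone: the technician can take at most 2 across per trip to the rooftop, so moving all 6 needs at least 3 loaded trips out, with a return between consecutive ones — at least 5 crossings.
The safety rule pushes this higher. Following every safe sequence of crossings, the most of the 6 that can be at the rooftop as the service lift arrives there on crossings 5, 7 is 4, 5 respectively — never all 6.
So no plan with fewer than 9 crossings exists, and this one achieves 9:
1. Technician goes to the rooftop with the lettuce and the terrier.  [the basement: the cabbage, the cat, the grain, the sheep | the rooftop: the lettuce, the terrier]
2. Technician goes back to the basement with the terrier.  [the basement: the cabbage, the cat, the grain, the sheep, the terrier | the rooftop: the lettuce]
3. Technician goes to the rooftop with the cat and the grain.  [the basement: the cabbage, the sheep, the terrier | the rooftop: the cat, the grain, the lettuce]
4. Technician goes back to the basement with the grain.  [the basement: the cabbage, the grain, the sheep, the terrier | the rooftop: the cat, the lettuce]
5. Technician goes to the rooftop with the grain and the sheep.  [the basement: the cabbage, the terrier | the rooftop: the cat, the grain, the lettuce, the sheep]
6. Technician goes back to the basement with the lettuce.  [the basement: the cabbage, the lettuce, the terrier | the rooftop: the cat, the grain, the sheep]
7. Technician goes to the rooftop with the cabbage and the terrier.  [the basement: the lettuce | the rooftop: the cabbage, the cat, the grain, the sheep, the terrier]
8. Technician goes back to the basement with the terrier.  [the basement: the lettuce, the terrier | the rooftop: the cabbage, the cat, the grain, the sheep]
9. Technician goes to the rooftop with the lettuce and the terrier.  [the basement: — | the rooftop: the cabbage, the cat, the grain, the lettuce, the sheep, the terrier]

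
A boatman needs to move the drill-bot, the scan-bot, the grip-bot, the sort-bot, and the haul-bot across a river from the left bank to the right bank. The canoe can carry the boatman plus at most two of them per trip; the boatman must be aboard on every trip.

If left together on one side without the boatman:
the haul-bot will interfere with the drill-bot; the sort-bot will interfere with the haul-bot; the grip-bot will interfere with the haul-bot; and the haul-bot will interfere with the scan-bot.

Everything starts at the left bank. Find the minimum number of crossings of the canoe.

7

Counting alone: the boatman can take at most 2 across per trip to the right bank, so moving all 5 needs at least 3 loaded trips out, with a return between consecutive ones — at least 5 crossings.
The safety rule pushes this higher. Following every safe sequence of crossings, the most of the 5 that can be at the right bank as the canoe arrives there on crossing 5 is 4 — never all 5.
So no plan with fewer than 7 crossings exists, and this one achieves 7:
1. Boatman goes to the right bank with the haul-bot.
2. Boatman goes back to the left bank alone.
3. Boatman goes to the right bank with the drill-bot and the scan-bot.
4. Boatman goes back to the left bank with the haul-bot.
5. Boatman goes to the right bank with the grip-bot and the sort-bot.
6. Boatman goes back to the left bank alone.
7. Boatman goes to the right bank with the haul-bot.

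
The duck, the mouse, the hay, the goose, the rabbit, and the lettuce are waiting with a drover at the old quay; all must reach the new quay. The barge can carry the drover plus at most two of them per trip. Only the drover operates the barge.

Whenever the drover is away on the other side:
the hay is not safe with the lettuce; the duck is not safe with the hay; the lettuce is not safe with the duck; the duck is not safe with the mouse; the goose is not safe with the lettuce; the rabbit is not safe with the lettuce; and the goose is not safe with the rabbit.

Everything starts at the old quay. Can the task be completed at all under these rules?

Whatever the first load, the items left behind include a forbidden pair without the drover. No opening move is safe, so no plan exists.

No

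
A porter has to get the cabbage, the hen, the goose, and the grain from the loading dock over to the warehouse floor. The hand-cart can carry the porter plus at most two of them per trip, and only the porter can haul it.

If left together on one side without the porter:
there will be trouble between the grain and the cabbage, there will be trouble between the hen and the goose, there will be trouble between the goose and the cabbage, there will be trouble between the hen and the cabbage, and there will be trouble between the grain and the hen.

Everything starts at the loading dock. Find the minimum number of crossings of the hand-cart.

5

Counting alone: the porter can take at most 2 across per trip to the warehouse floor, so moving all 4 needs at least 2 loaded trips out, with a return between consecutive ones — at least 3 crossings.
The safety rule pushes this higher. Following every safe sequence of crossings, the most of the 4 that can be at the warehouse floor as the hand-cart arrives there on crossing 3 is 3 — never all 4.
So no plan with fewer than 5 crossings exists, and this one achieves 5:
1. Porter goes to the warehouse floor with the cabbage and the hen.  [the loading dock: the goose, the grain | the warehouse floor: the cabbage, the hen]
2. Porter goes back to the loading dock with the cabbage.  [the loading dock: the cabbage, the goose, the grain | the warehouse floor: the hen]
3. Porter goes to the warehouse floor with the goose and the grain.  [the loading dock: the cabbage | the warehouse floor: the goose, the grain, the hen]
4. Porter goes back to the loading dock with the hen.  [the loading dock: the cabbage, the hen | the warehouse floor: the goose, the grain]
5. Porter goes to the warehouse floor with the cabbage and the hen.  [the loading dock: — | the warehouse floor: the cabbage, the goose, the grain, the hen]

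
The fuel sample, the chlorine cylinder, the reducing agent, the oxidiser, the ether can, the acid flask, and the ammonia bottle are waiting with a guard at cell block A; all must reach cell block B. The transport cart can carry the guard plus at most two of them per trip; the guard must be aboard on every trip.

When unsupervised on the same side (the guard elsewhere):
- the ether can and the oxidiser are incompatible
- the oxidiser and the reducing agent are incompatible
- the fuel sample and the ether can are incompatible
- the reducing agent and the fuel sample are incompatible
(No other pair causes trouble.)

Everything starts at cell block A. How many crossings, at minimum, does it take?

Counting alone: the guard can take at most 2 across per trip to cell block B, so moving all 7 needs at least 4 loaded trips out, with a return between consecutive ones — at least 7 crossings.
The plan below uses exactly 7 crossings, so it is optimal:
1. Guard goes to cell block B with the fuel sample and the oxidiser.  [cell block A: the acid flask, the ammonia bottle, the chlorine cylinder, the ether can, the reducing agent | cell block B: the fuel sample, the oxidiser]
2. Guard goes back to cell block A alone.  [cell block A: the acid flask, the ammonia bottle, the chlorine cylinder, the ether can, the reducing agent | cell block B: the fuel sample, the oxidiser]
3. Guard goes to cell block B with the chlorine cylinder.  [cell block A: the acid flask, the ammonia bottle, the ether can, the reducing agent | cell block B: the chlorine cylinder, the fuel sample, the oxidiser]
4. Guard goes back to cell block A alone.  [cell block A: the acid flask, the ammonia bottle, the ether can, the reducing agent | cell block B: the chlorine cylinder, the fuel sample, the oxidiser]
5. Guard goes to cell block B with the acid flask and the ammonia bottle.  [cell block A: the ether can, the reducing agent | cell block B: the acid flask, the ammonia bottle, the chlorine cylinder, the fuel sample, the oxidiser]
6. Guard goes back to cell block A alone.  [cell block A: the ether can, the reducing agent | cell block B: the acid flask, the ammonia bottle, the chlorine cylinder, the fuel sample, the oxidiser]
7. Guard goes to cell block B with the ether can and the reducing agent.  [cell block A: — | cell block B: the acid flask, the ammonia bottle, the chlorine cylinder, the ether can, the fuel sample, the oxidiser, the reducing agent]

7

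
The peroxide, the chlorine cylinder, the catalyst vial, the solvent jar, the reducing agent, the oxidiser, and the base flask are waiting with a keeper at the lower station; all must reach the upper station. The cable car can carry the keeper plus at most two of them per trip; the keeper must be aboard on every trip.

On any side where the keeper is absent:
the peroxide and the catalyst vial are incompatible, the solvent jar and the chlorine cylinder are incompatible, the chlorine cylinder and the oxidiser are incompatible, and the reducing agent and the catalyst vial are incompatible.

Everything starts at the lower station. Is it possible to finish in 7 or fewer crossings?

Counting alone: the keeper can take at most 2 across per trip to the upper station, so moving all 7 needs at least 4 loaded trips out, with a return between consecutive ones — at least 7 crossings.
The safety rule pushes this higher. Following every safe sequence of crossings, the most of the 7 that can be at the upper station as the cable car arrives there on crossing 7 is 6 — never all 7.
So the move cannot be finished within 7 crossings. (The shortest complete plan takes 9:)
1. Keeper goes to the upper station with the catalyst vial and the chlorine cylinder.
2. Keeper goes back to the lower station alone.
3. Keeper goes to the upper station with the peroxide.
4. Keeper goes back to the lower station with the catalyst vial.
5. Keeper goes to the upper station with the reducing agent and the solvent jar.
6. Keeper goes back to the lower station with the chlorine cylinder.
7. Keeper goes to the upper station with the base flask and the oxidiser.
8. Keeper goes back to the lower station alone.
9. Keeper goes to the upper station with the catalyst vial and the chlorine cylinder.

No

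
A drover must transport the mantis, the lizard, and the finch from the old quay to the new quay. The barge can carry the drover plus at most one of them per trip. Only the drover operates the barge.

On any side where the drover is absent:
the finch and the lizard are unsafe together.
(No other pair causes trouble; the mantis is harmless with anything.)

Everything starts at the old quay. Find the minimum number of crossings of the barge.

Counting alone: the drover can take at most 1 across per trip to the new quay, so moving all 3 needs at least 3 loaded trips out, with a return between consecutive ones — at least 5 crossings.
The plan below uses exactly 5 crossings, so it is optimal:
1. Drover goes to the new quay with the lizard.  [the old quay: the finch, the mantis | the new quay: the lizard]
2. Drover goes back to the old quay alone.  [the old quay: the finch, the mantis | the new quay: the lizard]
3. Drover goes to the new quay with the mantis.  [the old quay: the finch | the new quay: the lizard, the mantis]
4. Drover goes back to the old quay alone.  [the old quay: the finch | the new quay: the lizard, the mantis]
5. Drover goes to the new quay with the finch.  [the old quay: — | the new quay: the finch, the lizard, the mantis]

5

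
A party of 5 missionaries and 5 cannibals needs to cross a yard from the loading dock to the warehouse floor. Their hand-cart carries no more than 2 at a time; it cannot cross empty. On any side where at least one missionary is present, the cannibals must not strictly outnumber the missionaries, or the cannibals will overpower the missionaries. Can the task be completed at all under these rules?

Following every safe sequence of crossings from the start, the most of the 10 that can be at the warehouse floor as the hand-cart arrives there on crossings 1, 3, 5, 7 is 2, 3, 4, 5 respectively; the best ever achieved is 5 of 10.
From crossing 9 on, no configuration arises that was not already reachable earlier: only 13 distinct safe configurations (who is on which side, and where the hand-cart is) can ever be reached, none of them has everyone across, and every continuation just revisits them. They are: 0 missionaries + 0 cannibals across (hand-cart back at the start); 0 missionaries + 1 cannibal across (hand-cart there); 0 missionaries + 1 cannibal across (hand-cart back at the start); 0 missionaries + 2 cannibals across (hand-cart there); 0 missionaries + 2 cannibals across (hand-cart back at the start); 0 missionaries + 3 cannibals across (hand-cart there); 0 missionaries + 3 cannibals across (hand-cart back at the start); 0 missionaries + 4 cannibals across (hand-cart there); 0 missionaries + 4 cannibals across (hand-cart back at the start); 0 missionaries + 5 cannibals across (hand-cart there); 1 missionary + 1 cannibal across (hand-cart there); 1 missionary + 1 cannibal across (hand-cart back at the start); 2 missionaries + 2 cannibals across (hand-cart there). So no valid plan exists.

No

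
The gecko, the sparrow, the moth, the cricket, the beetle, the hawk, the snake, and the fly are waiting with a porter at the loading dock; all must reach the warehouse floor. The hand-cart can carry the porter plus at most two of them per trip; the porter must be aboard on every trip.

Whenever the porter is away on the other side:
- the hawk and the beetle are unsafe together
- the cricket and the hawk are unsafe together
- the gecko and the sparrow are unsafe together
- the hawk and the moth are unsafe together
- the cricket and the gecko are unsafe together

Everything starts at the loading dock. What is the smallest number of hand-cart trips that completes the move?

Counting alone: the porter can take at most 2 across per trip to the warehouse floor, so moving all 8 needs at least 4 loaded trips out, with a return between consecutive ones — at least 7 crossings.
The safety rule pushes this higher. Following every safe sequence of crossings, the most of the 8 that can be at the warehouse floor as the hand-cart arrives there on crossing 7 is 7 — never all 8.
So no plan with fewer than 9 crossings exists, and this one achieves 9:
1. Porter goes to the warehouse floor with the gecko and the hawk.
2. Porter goes back to the loading dock alone.
3. Porter goes to the warehouse floor with the moth and the sparrow.
4. Porter goes back to the loading dock with the gecko and the hawk.
5. Porter goes to the warehouse floor with the beetle and the cricket.
6. Porter goes back to the loading dock alone.
7. Porter goes to the warehouse floor with the fly and the snake.
8. Porter goes back to the loading dock alone.
9. Porter goes to the warehouse floor with the gecko and the hawk.

9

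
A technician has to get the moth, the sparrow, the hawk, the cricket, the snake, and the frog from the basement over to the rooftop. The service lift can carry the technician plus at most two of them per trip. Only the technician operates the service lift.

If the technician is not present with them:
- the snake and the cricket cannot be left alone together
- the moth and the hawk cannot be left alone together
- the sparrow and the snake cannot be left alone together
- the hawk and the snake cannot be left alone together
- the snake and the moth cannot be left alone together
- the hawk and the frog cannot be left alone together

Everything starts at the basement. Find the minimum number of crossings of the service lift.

9

Counting alone: the technician can take at most 2 across per trip to the rooftop, so moving all 6 needs at least 3 loaded trips out, with a return between consecutive ones — at least 5 crossings.
The safety rule pushes this higher. Following every safe sequence of crossings, the most of the 6 that can be at the rooftop as the service lift arrives there on crossings 5, 7 is 4, 5 respectively — never all 6.
So no plan with fewer than 9 crossings exists, and this one achieves 9:
1. Technician goes to the rooftop with the hawk and the snake.  [the basement: the cricket, the frog, the moth, the sparrow | the rooftop: the hawk, the snake]
2. Technician goes back to the basement with the hawk.  [the basement: the cricket, the frog, the hawk, the moth, the sparrow | the rooftop: the snake]
3. Technician goes to the rooftop with the frog and the moth.  [the basement: the cricket, the hawk, the sparrow | the rooftop: the frog, the moth, the snake]
4. Technician goes back to the basement with the moth.  [the basement: the cricket, the hawk, the moth, the sparrow | the rooftop: the frog, the snake]
5. Technician goes to the rooftop with the moth and the sparrow.  [the basement: the cricket, the hawk | the rooftop: the frog, the moth, the snake, the sparrow]
6. Technician goes back to the basement with the snake.  [the basement: the cricket, the hawk, the snake | the rooftop: the frog, the moth, the sparrow]
7. Technician goes to the rooftop with the cricket and the hawk.  [the basement: the snake | the rooftop: the cricket, the frog, the hawk, the moth, the sparrow]
8. Technician goes back to the basement with the hawk.  [the basement: the hawk, the snake | the rooftop: the cricket, the frog, the moth, the sparrow]
9. Technician goes to the rooftop with the hawk and the snake.  [the basement: — | the rooftop: the cricket, the frog, the hawk, the moth, the snake, the sparrow]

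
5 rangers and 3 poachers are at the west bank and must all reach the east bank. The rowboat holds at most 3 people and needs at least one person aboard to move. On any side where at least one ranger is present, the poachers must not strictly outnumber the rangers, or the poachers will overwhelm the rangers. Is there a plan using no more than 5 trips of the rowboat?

Counting alone: each trip to the east bank takes at most 3 across and each return brings at least 1 back, so after t trips out (and t−1 returns) at most 3t − (t−1) of the 8 are across; that first reaches 8 at t = 4, so at least 7 crossings are needed.
Since 5 < 7, 5 crossings cannot be enough. (The shortest complete plan in fact takes 7:)
1. 2 poachers → the east bank.  (the west bank: 5R 1P; the east bank: 0R 2P)
2. 1 poacher ← the west bank.  (the west bank: 5R 2P; the east bank: 0R 1P)
3. 2 rangers and 1 poacher → the east bank.  (the west bank: 3R 1P; the east bank: 2R 2P)
4. 1 poacher ← the west bank.  (the west bank: 3R 2P; the east bank: 2R 1P)
5. 1 ranger and 2 poachers → the east bank.  (the west bank: 2R 0P; the east bank: 3R 3P)
6. 1 poacher ← the west bank.  (the west bank: 2R 1P; the east bank: 3R 2P)
7. 2 rangers and 1 poacher → the east bank.  (the west bank: 0R 0P; the east bank: 5R 3P)

No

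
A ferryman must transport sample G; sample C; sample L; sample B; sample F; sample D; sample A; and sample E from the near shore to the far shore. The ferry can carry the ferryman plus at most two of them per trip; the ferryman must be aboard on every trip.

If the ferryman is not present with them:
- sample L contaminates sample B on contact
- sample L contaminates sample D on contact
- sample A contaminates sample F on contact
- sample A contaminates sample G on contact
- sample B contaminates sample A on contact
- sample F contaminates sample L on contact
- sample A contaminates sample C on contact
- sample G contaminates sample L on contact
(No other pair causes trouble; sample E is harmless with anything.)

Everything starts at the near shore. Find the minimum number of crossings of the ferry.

impossible

Following every safe sequence of crossings from the start, the most of the 8 that can be at the far shore as the ferry arrives there on crossings 1, 3, 5 is 2, 4, 5 respectively; the best ever achieved is 5 of 8.
From crossing 7 on, no configuration arises that was not already reachable earlier: only 74 distinct safe configurations (who is on which side, and where the ferry is) can ever be reached, none of them has everyone across, and every continuation just revisits them. So no valid plan exists.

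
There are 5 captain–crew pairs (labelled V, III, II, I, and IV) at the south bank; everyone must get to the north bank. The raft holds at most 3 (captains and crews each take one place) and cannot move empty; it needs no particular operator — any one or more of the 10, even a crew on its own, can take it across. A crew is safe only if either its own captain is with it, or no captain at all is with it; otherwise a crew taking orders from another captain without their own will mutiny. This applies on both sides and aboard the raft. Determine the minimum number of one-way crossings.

Counting alone: each trip to the north bank takes at most 3 across and each return brings at least 1 back, so after t trips out (and t−1 returns) at most 3t − (t−1) of the 10 are across; that first reaches 10 at t = 5, so at least 9 crossings are needed.
The safety rule pushes this higher. Following every safe sequence of crossings, the most of the 10 that can be at the north bank as the raft arrives there on crossing 9 is 9 — never all 10.
So no plan with fewer than 11 crossings exists, and this one achieves 11:
1. captain V and crew V cross → the north bank.
2. captain V crosses ← the south bank.
3. crew I, crew II, and crew III cross → the north bank.
4. crew V crosses ← the south bank.
5. captain I, captain II, and captain III cross → the north bank.
6. captain III and crew III cross ← the south bank.
7. captain III, captain IV, and captain V cross → the north bank.
8. crew II crosses ← the south bank.
9. crew III and crew V cross → the north bank.
10. crew V crosses ← the south bank.
11. crew II, crew IV, and crew V cross → the north bank.

11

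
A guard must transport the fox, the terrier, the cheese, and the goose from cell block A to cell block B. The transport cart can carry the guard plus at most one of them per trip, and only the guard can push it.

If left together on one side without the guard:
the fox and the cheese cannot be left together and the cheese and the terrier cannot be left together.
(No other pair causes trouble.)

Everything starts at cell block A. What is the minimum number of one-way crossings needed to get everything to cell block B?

Counting alone: the guard can take at most 1 across per trip to cell block B, so moving all 4 needs at least 4 loaded trips out, with a return between consecutive ones — at least 7 crossings.
The safety rule pushes this higher. Following every safe sequence of crossings, the most of the 4 that can be at cell block B as the transport cart arrives there on crossing 7 is 3 — never all 4.
So no plan with fewer than 9 crossings exists, and this one achieves 9:
1. Guard goes to cell block B with the cheese.  [cell block A: the fox, the goose, the terrier | cell block B: the cheese]
2. Guard goes back to cell block A alone.  [cell block A: the fox, the goose, the terrier | cell block B: the cheese]
3. Guard goes to cell block B with the fox.  [cell block A: the goose, the terrier | cell block B: the cheese, the fox]
4. Guard goes back to cell block A with the cheese.  [cell block A: the cheese, the goose, the terrier | cell block B: the fox]
5. Guard goes to cell block B with the terrier.  [cell block A: the cheese, the goose | cell block B: the fox, the terrier]
6. Guard goes back to cell block A alone.  [cell block A: the cheese, the goose | cell block B: the fox, the terrier]
7. Guard goes to cell block B with the goose.  [cell block A: the cheese | cell block B: the fox, the goose, the terrier]
8. Guard goes back to cell block A alone.  [cell block A: the cheese | cell block B: the fox, the goose, the terrier]
9. Guard goes to cell block B with the cheese.  [cell block A: — | cell block B: the cheese, the fox, the goose, the terrier]

9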